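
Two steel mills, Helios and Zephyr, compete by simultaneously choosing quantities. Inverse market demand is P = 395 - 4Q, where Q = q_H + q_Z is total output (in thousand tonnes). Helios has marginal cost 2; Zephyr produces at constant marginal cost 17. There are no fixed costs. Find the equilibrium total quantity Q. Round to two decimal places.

Helios's profit: π_H = (395 - 4Q)q_H - (2q_H). Setting ∂π_H/∂q_H = 0: 393 - 8q_H - 4(q_Z) = 0.
Zephyr's profit: π_Z = (395 - 4Q)q_Z - (17q_Z). Setting ∂π_Z/∂q_Z = 0: 378 - 8q_Z - 4(q_H) = 0.
Rearranging gives the reaction functions q_H = (393 - 4q_Z)/8 and q_Z = (378 - 4q_H)/8.
Substituting one into the other gives q_H = 34 and q_Z = 121/4.
Total output Q = 34 + 121/4 = 257/4.

64.25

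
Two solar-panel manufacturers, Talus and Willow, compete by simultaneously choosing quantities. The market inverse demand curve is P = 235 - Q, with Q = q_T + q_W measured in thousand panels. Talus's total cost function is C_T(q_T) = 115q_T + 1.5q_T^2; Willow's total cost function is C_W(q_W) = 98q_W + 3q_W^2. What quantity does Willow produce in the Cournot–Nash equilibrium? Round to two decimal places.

14.49

Talus's profit: π_T = (235 - Q)q_T - (115q_T + (3/2)q_T²). Setting ∂π_T/∂q_T = 0: 120 - 5q_T - (q_W) = 0.
Willow's first-order condition: 137 - 8q_W - (q_T) = 0.
So q_T = (120 - q_W)/5 and q_W = (137 - q_T)/8.
Substituting one into the other gives q_T = 823/39 and q_W = 565/39.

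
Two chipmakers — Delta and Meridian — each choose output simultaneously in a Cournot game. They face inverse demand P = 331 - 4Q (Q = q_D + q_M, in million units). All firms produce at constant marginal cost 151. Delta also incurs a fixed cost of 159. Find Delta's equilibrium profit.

741

Each firm earns π_i = (331 - 4Q)q_i - 151q_i.
First-order condition (treating rivals' output as given): 180 - 8q_i - 4q_j = 0.
By symmetry each firm produces the same amount; substituting q_j = q_i yields q_i = 180/12 = 15.
Price P = 331 - 4·30 = 211.
Delta's profit: (211 - 151)·15 - 159 = 741.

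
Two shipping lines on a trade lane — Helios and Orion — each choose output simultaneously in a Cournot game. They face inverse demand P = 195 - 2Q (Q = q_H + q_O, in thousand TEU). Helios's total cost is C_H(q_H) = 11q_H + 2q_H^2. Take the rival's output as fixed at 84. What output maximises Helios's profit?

With the rival's output fixed at 84, Helios's profit is π_H = (195 - 2·84 - 2q_H)q_H - (11q_H + 2q_H²) = (27 - 2q_H)q_H - (11q_H + 2q_H²).
∂π_H/∂q_H = 16 - 8q_H = 0, so q_H = 2.

2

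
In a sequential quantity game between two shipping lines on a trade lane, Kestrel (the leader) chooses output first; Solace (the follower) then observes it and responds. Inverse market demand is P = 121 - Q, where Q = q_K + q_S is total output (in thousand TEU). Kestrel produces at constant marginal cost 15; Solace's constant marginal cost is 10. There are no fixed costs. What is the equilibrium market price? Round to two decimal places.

40.25

The follower Solace best-responds to any q_K: π_S = (121 - Q)q_S - 10q_S.
Follower FOC: 111 - q_K - 2q_S = 0, so q_S(q_K) = (111 - q_K)/2.
The leader anticipates this reaction. Substituting into P = 121 - Q gives P = 131/2 - (1/2)q_K, so π_K = (131/2 - (1/2)q_K)q_K - 15q_K.
Leader FOC: 101/2 - q_K = 0, so q_K = 101/2.
Then q_S = (111 - 101/2)/2 = 121/4.
Total output Q = 323/4, so price P = 121 - 323/4 = 161/4.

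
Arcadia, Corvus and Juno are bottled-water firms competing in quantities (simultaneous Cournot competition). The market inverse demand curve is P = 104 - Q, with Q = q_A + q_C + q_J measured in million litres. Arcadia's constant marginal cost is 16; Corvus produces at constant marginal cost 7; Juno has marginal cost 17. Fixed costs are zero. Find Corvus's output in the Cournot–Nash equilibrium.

Arcadia's profit: π_A = (104 - Q)q_A - (16q_A). Setting ∂π_A/∂q_A = 0: 88 - 2q_A - (q_C + q_J) = 0.
Corvus's profit: π_C = (104 - Q)q_C - (7q_C). Setting ∂π_C/∂q_C = 0: 97 - 2q_C - (q_A + q_J) = 0.
Juno's profit: π_J = (104 - Q)q_J - (17q_J). Setting ∂π_J/∂q_J = 0: 87 - 2q_J - (q_A + q_C) = 0.
Adding the 3 first-order conditions: 272 − 4Q = 0, so Q = 68.
Back-substituting: q_A = (88 − 68) = 20, q_C = (97 − 68) = 29, q_J = (87 − 68) = 19.

29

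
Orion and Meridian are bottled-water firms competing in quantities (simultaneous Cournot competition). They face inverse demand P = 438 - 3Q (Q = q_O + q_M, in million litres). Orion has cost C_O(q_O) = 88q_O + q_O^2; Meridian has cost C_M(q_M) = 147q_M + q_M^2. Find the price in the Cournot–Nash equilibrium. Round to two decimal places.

263.18

Orion's profit: π_O = (438 - 3Q)q_O - (88q_O + q_O²). Setting ∂π_O/∂q_O = 0: 350 - 8q_O - 3(q_M) = 0.
Meridian's profit: π_M = (438 - 3Q)q_M - (147q_M + q_M²). Setting ∂π_M/∂q_M = 0: 291 - 8q_M - 3(q_O) = 0.
So q_O = (350 - 3q_M)/8 and q_M = (291 - 3q_O)/8.
Solving the pair: q_O = 1927/55, q_M = 1278/55.
Total output Q = 641/11, so price P = 438 - 3·(641/11) = 263.1818.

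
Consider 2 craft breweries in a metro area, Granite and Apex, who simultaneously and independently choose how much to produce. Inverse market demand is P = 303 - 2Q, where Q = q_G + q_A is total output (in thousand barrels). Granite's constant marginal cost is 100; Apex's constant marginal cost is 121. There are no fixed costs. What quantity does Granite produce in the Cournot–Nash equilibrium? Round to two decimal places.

37.33

Granite's profit: π_G = (303 - 2Q)q_G - (100q_G). Setting ∂π_G/∂q_G = 0: 203 - 4q_G - 2(q_A) = 0.
Apex's first-order condition: 182 - 4q_A - 2(q_G) = 0.
So q_G = (203 - 2q_A)/4 and q_A = (182 - 2q_G)/4.
Substituting one into the other gives q_G = 112/3 and q_A = 161/6.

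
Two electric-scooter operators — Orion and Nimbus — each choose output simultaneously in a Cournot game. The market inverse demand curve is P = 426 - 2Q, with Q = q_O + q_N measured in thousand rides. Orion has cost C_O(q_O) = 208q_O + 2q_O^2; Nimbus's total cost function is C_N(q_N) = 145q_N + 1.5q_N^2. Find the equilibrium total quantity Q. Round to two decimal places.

Orion's profit: π_O = (426 - 2Q)q_O - (208q_O + 2q_O²). Setting ∂π_O/∂q_O = 0: 218 - 8q_O - 2(q_N) = 0.
Nimbus's first-order condition: 281 - 7q_N - 2(q_O) = 0.
Rearranging gives the reaction functions q_O = (218 - 2q_N)/8 and q_N = (281 - 2q_O)/7.
Solving the pair: q_O = 241/13, q_N = 453/13.
Total output Q = 241/13 + 453/13 = 694/13.

53.38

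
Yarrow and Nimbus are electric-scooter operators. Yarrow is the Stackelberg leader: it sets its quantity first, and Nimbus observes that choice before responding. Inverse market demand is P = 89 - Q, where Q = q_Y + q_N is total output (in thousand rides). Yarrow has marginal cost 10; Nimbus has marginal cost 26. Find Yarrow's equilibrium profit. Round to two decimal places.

1128.13

The follower Nimbus best-responds to any q_Y: π_N = (89 - Q)q_N - 26q_N.
∂π_N/∂q_N = 63 - q_Y - 2q_N = 0 gives the reaction function q_N = (63 - q_Y)/2.
The leader anticipates this reaction. Substituting into P = 89 - Q gives P = 115/2 - (1/2)q_Y, so π_Y = (115/2 - (1/2)q_Y)q_Y - 10q_Y.
Leader FOC: 95/2 - q_Y = 0, so q_Y = 95/2.
Then q_N = (63 - 95/2)/2 = 31/4.
Price P = 89 - 221/4 = 135/4.
Yarrow's profit: (135/4 - 10)·(95/2) = 1128.1250.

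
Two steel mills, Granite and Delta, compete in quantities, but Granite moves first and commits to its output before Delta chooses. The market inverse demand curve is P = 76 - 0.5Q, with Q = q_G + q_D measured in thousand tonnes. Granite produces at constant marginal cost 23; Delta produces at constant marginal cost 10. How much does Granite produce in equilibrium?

Solve by backward induction. Given q_G, the follower Delta maximises π_D = (76 - (1/2)q_G - (1/2)q_D)q_D - 10q_D.
∂π_D/∂q_D = 66 - (1/2)q_G - q_D = 0 gives the reaction function q_D = (66 - (1/2)q_G).
Granite substitutes q_D(q_G) into its own profit: π_G = q_G(76 - (1/2)q_G - (66 - (1/2)q_G)/2) - 23q_G = (43 - (1/4)q_G)q_G - 23q_G.
The leader's first-order condition 20 - (1/2)q_G = 0 yields q_G = 40.
Then q_D = (66 - (1/2)·40) = 46.

40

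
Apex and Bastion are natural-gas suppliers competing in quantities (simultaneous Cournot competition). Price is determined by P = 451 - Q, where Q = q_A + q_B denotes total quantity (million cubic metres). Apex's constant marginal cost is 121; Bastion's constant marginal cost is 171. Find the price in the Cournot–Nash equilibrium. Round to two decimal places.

247.67

Apex's profit: π_A = (451 - Q)q_A - (121q_A). Setting ∂π_A/∂q_A = 0: 330 - 2q_A - (q_B) = 0.
Bastion's profit: π_B = (451 - Q)q_B - (171q_B). Setting ∂π_B/∂q_B = 0: 280 - 2q_B - (q_A) = 0.
So q_A = (330 - q_B)/2 and q_B = (280 - q_A)/2.
Solving the pair: q_A = 380/3, q_B = 230/3.
Total output Q = 610/3, so price P = 451 - 610/3 = 743/3.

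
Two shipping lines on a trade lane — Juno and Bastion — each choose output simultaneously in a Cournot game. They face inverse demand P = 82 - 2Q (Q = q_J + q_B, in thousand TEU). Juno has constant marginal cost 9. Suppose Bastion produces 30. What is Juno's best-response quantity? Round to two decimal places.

3.25

With the rival's output fixed at 30, Juno's profit is π_J = (82 - 2·30 - 2q_J)q_J - (9q_J) = (22 - 2q_J)q_J - (9q_J).
∂π_J/∂q_J = 13 - 4q_J = 0, so q_J = 13/4.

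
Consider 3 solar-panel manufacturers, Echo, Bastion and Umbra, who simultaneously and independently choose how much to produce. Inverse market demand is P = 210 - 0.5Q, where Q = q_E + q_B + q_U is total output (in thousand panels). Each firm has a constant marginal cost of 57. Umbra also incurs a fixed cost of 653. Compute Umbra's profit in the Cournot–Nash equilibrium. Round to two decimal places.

A representative firm's profit is π_i = q_i(210 - 0.5Q) - 57q_i.
Setting ∂π_i/∂q_i = 0 with rivals' quantities fixed: 153 - q_i - (1/2)·Σ_{j≠i} q_j = 0.
By symmetry each firm produces the same amount; substituting Σ_{j≠i} q_j = 2q_i yields q_i = 153/2.
Price P = 210 - (1/2)·(459/2) = 381/4.
Umbra's profit: (381/4 - 57)·(153/2) - 653 = 2273.1250.

2273.13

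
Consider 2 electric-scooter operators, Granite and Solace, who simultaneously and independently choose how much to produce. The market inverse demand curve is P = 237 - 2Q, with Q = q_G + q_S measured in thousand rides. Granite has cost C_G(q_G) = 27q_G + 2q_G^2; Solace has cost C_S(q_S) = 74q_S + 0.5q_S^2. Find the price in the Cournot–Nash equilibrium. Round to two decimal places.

Granite's profit: π_G = (237 - 2Q)q_G - (27q_G + 2q_G²). Setting ∂π_G/∂q_G = 0: 210 - 8q_G - 2(q_S) = 0.
Solace's profit: π_S = (237 - 2Q)q_S - (74q_S + (1/2)q_S²). Setting ∂π_S/∂q_S = 0: 163 - 5q_S - 2(q_G) = 0.
So q_G = (210 - 2q_S)/8 and q_S = (163 - 2q_G)/5.
Substituting one into the other gives q_G = 181/9 and q_S = 221/9.
Total output Q = 134/3, so price P = 237 - 2·(134/3) = 443/3.

147.67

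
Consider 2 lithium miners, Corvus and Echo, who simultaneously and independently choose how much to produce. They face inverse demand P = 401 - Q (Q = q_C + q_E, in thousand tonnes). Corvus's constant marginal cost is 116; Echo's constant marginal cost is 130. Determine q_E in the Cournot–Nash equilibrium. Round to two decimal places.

85.67

Corvus's profit: π_C = (401 - Q)q_C - (116q_C). Setting ∂π_C/∂q_C = 0: 285 - 2q_C - (q_E) = 0.
Echo's profit: π_E = (401 - Q)q_E - (130q_E). Setting ∂π_E/∂q_E = 0: 271 - 2q_E - (q_C) = 0.
Rearranging gives the reaction functions q_C = (285 - q_E)/2 and q_E = (271 - q_C)/2.
Solving the pair: q_C = 299/3, q_E = 257/3.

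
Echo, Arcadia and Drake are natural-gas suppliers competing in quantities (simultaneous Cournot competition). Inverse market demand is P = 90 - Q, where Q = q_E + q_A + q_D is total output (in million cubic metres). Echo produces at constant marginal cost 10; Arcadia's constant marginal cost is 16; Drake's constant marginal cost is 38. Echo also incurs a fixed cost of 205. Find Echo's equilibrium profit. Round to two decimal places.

607.25

Echo's profit: π_E = (90 - Q)q_E - (10q_E). Setting ∂π_E/∂q_E = 0: 80 - 2q_E - (q_A + q_D) = 0.
Arcadia's first-order condition: 74 - 2q_A - (q_E + q_D) = 0.
Drake's first-order condition: 52 - 2q_D - (q_E + q_A) = 0.
Summing all 3 equations gives 206 − 4Q = 0, hence Q = 103/2.
Back-substituting: q_E = (80 − 103/2) = 57/2, q_A = (74 − 103/2) = 45/2, q_D = (52 − 103/2) = 1/2.
Price P = 90 - 103/2 = 77/2.
Echo's profit: (77/2 - 10)·(57/2) - 205 = 607.2500.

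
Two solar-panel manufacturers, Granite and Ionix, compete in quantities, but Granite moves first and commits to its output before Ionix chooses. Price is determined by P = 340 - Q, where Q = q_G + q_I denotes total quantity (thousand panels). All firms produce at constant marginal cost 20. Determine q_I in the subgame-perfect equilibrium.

Solve by backward induction. Given q_G, the follower Ionix maximises π_I = (340 - q_G - q_I)q_I - 20q_I.
∂π_I/∂q_I = 320 - q_G - 2q_I = 0 gives the reaction function q_I = (320 - q_G)/2.
The leader anticipates this reaction. Substituting into P = 340 - Q gives P = 180 - (1/2)q_G, so π_G = (180 - (1/2)q_G)q_G - 20q_G.
The leader's first-order condition 160 - q_G = 0 yields q_G = 160.
Then q_I = (320 - 160)/2 = 80.

80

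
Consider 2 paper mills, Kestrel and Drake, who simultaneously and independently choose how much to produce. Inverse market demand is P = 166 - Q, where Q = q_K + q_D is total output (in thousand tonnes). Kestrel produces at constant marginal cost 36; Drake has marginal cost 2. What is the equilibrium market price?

Kestrel's profit: π_K = (166 - Q)q_K - (36q_K). Setting ∂π_K/∂q_K = 0: 130 - 2q_K - (q_D) = 0.
Drake's profit: π_D = (166 - Q)q_D - (2q_D). Setting ∂π_D/∂q_D = 0: 164 - 2q_D - (q_K) = 0.
So q_K = (130 - q_D)/2 and q_D = (164 - q_K)/2.
Solving the pair: q_K = 32, q_D = 66.
Total output Q = 98, so price P = 166 - 98 = 68.

68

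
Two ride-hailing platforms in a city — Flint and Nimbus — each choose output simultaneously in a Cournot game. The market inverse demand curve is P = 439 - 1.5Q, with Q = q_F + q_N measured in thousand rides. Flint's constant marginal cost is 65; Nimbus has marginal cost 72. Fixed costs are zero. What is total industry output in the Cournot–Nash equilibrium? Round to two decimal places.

164.67

Flint's profit: π_F = (439 - 1.5Q)q_F - (65q_F). Setting ∂π_F/∂q_F = 0: 374 - 3q_F - (3/2)(q_N) = 0.
Nimbus's first-order condition: 367 - 3q_N - (3/2)(q_F) = 0.
So q_F = (374 - (3/2)q_N)/3 and q_N = (367 - (3/2)q_F)/3.
Solving the pair: q_F = 254/3, q_N = 80.
Total output Q = 254/3 + 80 = 494/3.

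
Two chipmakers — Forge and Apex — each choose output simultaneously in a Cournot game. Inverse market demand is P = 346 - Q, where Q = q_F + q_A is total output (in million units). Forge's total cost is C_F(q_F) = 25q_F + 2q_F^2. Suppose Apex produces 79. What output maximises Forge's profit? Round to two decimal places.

With the rival's output fixed at 79, Forge's profit is π_F = (346 - 79 - q_F)q_F - (25q_F + 2q_F²) = (267 - q_F)q_F - (25q_F + 2q_F²).
∂π_F/∂q_F = 242 - 6q_F = 0, so q_F = 121/3.

40.33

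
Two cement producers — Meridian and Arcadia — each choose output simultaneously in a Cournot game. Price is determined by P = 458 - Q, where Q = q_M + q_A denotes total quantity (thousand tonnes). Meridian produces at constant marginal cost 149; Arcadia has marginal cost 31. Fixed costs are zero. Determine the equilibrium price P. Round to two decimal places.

212.67

Meridian's profit: π_M = (458 - Q)q_M - (149q_M). Setting ∂π_M/∂q_M = 0: 309 - 2q_M - (q_A) = 0.
Arcadia's profit: π_A = (458 - Q)q_A - (31q_A). Setting ∂π_A/∂q_A = 0: 427 - 2q_A - (q_M) = 0.
Best responses: q_M = (309 - q_A)/2, q_A = (427 - q_M)/2.
Substituting one into the other gives q_M = 191/3 and q_A = 545/3.
Total output Q = 736/3, so price P = 458 - 736/3 = 638/3.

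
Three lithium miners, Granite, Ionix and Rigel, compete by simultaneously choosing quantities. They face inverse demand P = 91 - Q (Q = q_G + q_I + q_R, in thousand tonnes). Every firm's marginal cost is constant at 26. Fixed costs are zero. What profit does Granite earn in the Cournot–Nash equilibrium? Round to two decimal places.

A representative firm's profit is π_i = q_i(91 - Q) - 26q_i.
First-order condition (treating rivals' output as given): 65 - 2q_i - Σ_{j≠i} q_j = 0.
With identical firms every q_j equals q_i, so Σ_{j≠i} q_j = 2q_i and 65 = 4q_i, giving q_i = 65/4.
Price P = 91 - 195/4 = 169/4.
Granite's profit: (169/4 - 26)·(65/4) = 264.0625.

264.06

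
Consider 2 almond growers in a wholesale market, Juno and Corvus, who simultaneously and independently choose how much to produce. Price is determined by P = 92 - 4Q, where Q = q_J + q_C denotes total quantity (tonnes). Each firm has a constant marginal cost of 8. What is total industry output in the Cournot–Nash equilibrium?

14

Each firm earns π_i = (92 - 4Q)q_i - 8q_i.
Setting ∂π_i/∂q_i = 0 with rivals' quantities fixed: 84 - 8q_i - 4q_j = 0.
With identical firms every q_j equals q_i, so q_j = q_i and 84 = 12q_i, giving q_i = 7.
Total output Q = 7 + 7 = 14.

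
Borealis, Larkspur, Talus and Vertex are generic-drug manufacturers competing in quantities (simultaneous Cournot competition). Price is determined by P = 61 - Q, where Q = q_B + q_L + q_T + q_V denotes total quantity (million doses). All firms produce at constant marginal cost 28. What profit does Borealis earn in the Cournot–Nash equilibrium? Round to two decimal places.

43.56

A representative firm's profit is π_i = q_i(61 - Q) - 28q_i.
Setting ∂π_i/∂q_i = 0 with rivals' quantities fixed: 33 - 2q_i - Σ_{j≠i} q_j = 0.
By symmetry each firm produces the same amount; substituting Σ_{j≠i} q_j = 3q_i yields q_i = 33/5.
Price P = 61 - 132/5 = 173/5.
Borealis's profit: (173/5 - 28)·(33/5) = 1089/25.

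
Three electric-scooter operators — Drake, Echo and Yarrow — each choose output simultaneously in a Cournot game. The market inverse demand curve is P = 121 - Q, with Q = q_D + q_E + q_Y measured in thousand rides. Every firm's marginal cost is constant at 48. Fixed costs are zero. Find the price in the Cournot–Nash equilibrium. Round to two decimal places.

66.25

A representative firm's profit is π_i = q_i(121 - Q) - 48q_i.
Setting ∂π_i/∂q_i = 0 with rivals' quantities fixed: 73 - 2q_i - Σ_{j≠i} q_j = 0.
By symmetry each firm produces the same amount; substituting Σ_{j≠i} q_j = 2q_i yields q_i = 73/4.
Total output Q = 219/4, so price P = 121 - 219/4 = 265/4.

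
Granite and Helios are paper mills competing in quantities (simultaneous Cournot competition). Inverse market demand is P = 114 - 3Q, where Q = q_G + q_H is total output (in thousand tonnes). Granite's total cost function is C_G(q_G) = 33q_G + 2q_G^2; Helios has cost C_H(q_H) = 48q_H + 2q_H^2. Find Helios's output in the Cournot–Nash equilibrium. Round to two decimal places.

4.58

Granite's profit: π_G = (114 - 3Q)q_G - (33q_G + 2q_G²). Setting ∂π_G/∂q_G = 0: 81 - 10q_G - 3(q_H) = 0.
Helios's profit: π_H = (114 - 3Q)q_H - (48q_H + 2q_H²). Setting ∂π_H/∂q_H = 0: 66 - 10q_H - 3(q_G) = 0.
So q_G = (81 - 3q_H)/10 and q_H = (66 - 3q_G)/10.
Substituting one into the other gives q_G = 612/91 and q_H = 417/91.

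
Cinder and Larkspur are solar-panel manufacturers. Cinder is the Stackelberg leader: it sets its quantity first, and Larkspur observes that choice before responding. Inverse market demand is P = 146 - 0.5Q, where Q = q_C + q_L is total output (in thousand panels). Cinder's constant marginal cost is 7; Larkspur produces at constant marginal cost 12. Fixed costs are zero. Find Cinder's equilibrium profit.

Solve by backward induction. Given q_C, the follower Larkspur maximises π_L = (146 - (1/2)q_C - (1/2)q_L)q_L - 12q_L.
∂π_L/∂q_L = 134 - (1/2)q_C - q_L = 0 gives the reaction function q_L = (134 - (1/2)q_C).
The leader anticipates this reaction. Substituting into P = 146 - 0.5Q gives P = 79 - (1/4)q_C, so π_C = (79 - (1/4)q_C)q_C - 7q_C.
The leader's first-order condition 72 - (1/2)q_C = 0 yields q_C = 144.
Then q_L = (134 - (1/2)·144) = 62.
Price P = 146 - (1/2)·206 = 43.
Cinder's profit: (43 - 7)·144 = 5184.

5184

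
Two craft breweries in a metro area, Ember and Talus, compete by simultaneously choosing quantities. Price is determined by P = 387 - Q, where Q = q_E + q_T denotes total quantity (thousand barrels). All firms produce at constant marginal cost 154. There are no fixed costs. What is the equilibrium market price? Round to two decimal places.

A representative firm's profit is π_i = q_i(387 - Q) - 154q_i.
First-order condition (treating rivals' output as given): 233 - 2q_i - q_j = 0.
By symmetry each firm produces the same amount; substituting q_j = q_i yields q_i = 233/3.
Total output Q = 466/3, so price P = 387 - 466/3 = 695/3.

231.67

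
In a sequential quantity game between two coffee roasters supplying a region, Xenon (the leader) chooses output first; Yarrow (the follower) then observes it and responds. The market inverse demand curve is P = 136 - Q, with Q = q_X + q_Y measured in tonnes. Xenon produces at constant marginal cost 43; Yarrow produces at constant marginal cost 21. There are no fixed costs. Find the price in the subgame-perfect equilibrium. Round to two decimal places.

The follower Yarrow best-responds to any q_X: π_Y = (136 - Q)q_Y - 21q_Y.
Setting the follower's marginal profit to zero, 115 - q_X - 2q_Y = 0, i.e. q_Y = (115 - q_X)/2.
Xenon substitutes q_Y(q_X) into its own profit: π_X = q_X(136 - q_X - (115 - q_X)/2) - 43q_X = (157/2 - (1/2)q_X)q_X - 43q_X.
Maximising: ∂π_X/∂q_X = 71/2 - q_X = 0, giving q_X = 71/2.
Then q_Y = (115 - 71/2)/2 = 159/4.
Total output Q = 301/4, so price P = 136 - 301/4 = 243/4.

60.75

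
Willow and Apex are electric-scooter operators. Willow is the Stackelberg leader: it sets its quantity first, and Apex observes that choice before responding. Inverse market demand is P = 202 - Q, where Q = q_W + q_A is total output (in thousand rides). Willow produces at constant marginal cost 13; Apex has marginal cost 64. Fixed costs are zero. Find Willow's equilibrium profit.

Solve by backward induction. Given q_W, the follower Apex maximises π_A = (202 - q_W - q_A)q_A - 64q_A.
Follower FOC: 138 - q_W - 2q_A = 0, so q_A(q_W) = (138 - q_W)/2.
The leader anticipates this reaction. Substituting into P = 202 - Q gives P = 133 - (1/2)q_W, so π_W = (133 - (1/2)q_W)q_W - 13q_W.
Leader FOC: 120 - q_W = 0, so q_W = 120.
Then q_A = (138 - 120)/2 = 9.
Price P = 202 - 129 = 73.
Willow's profit: (73 - 13)·120 = 7200.

7200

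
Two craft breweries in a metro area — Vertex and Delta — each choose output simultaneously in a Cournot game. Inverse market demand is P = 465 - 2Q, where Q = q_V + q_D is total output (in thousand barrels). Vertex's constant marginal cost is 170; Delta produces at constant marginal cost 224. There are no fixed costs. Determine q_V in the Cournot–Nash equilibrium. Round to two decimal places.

Vertex's profit: π_V = (465 - 2Q)q_V - (170q_V). Setting ∂π_V/∂q_V = 0: 295 - 4q_V - 2(q_D) = 0.
Delta's first-order condition: 241 - 4q_D - 2(q_V) = 0.
Best responses: q_V = (295 - 2q_D)/4, q_D = (241 - 2q_V)/4.
Substituting one into the other gives q_V = 349/6 and q_D = 187/6.

58.17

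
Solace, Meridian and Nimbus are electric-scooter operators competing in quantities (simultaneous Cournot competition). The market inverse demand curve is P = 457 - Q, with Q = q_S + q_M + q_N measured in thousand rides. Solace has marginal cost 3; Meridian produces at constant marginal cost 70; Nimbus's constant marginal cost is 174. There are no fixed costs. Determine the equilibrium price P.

176

Solace's profit: π_S = (457 - Q)q_S - (3q_S). Setting ∂π_S/∂q_S = 0: 454 - 2q_S - (q_M + q_N) = 0.
Meridian's profit: π_M = (457 - Q)q_M - (70q_M). Setting ∂π_M/∂q_M = 0: 387 - 2q_M - (q_S + q_N) = 0.
Nimbus's profit: π_N = (457 - Q)q_N - (174q_N). Setting ∂π_N/∂q_N = 0: 283 - 2q_N - (q_S + q_M) = 0.
Summing all 3 equations gives 1124 − 4Q = 0, hence Q = 281.
Back-substituting: q_S = (454 − 281) = 173, q_M = (387 − 281) = 106, q_N = (283 − 281) = 2.
Total output Q = 281, so price P = 457 - 281 = 176.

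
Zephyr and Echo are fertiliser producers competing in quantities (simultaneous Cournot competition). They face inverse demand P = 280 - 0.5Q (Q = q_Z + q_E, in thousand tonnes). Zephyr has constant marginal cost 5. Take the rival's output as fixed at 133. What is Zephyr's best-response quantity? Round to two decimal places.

With the rival's output fixed at 133, Zephyr's profit is π_Z = (280 - (1/2)·133 - (1/2)q_Z)q_Z - (5q_Z) = (427/2 - (1/2)q_Z)q_Z - (5q_Z).
∂π_Z/∂q_Z = 417/2 - q_Z = 0, so q_Z = 417/2.

208.50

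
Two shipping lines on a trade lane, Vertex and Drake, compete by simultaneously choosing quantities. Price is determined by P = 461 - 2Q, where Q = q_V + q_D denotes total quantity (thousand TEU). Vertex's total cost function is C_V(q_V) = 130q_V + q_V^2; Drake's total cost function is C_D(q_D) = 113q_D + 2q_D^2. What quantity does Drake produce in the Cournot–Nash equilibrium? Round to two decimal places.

32.41

Vertex's profit: π_V = (461 - 2Q)q_V - (130q_V + q_V²). Setting ∂π_V/∂q_V = 0: 331 - 6q_V - 2(q_D) = 0.
Drake's profit: π_D = (461 - 2Q)q_D - (113q_D + 2q_D²). Setting ∂π_D/∂q_D = 0: 348 - 8q_D - 2(q_V) = 0.
So q_V = (331 - 2q_D)/6 and q_D = (348 - 2q_V)/8.
Solving the pair: q_V = 488/11, q_D = 713/22.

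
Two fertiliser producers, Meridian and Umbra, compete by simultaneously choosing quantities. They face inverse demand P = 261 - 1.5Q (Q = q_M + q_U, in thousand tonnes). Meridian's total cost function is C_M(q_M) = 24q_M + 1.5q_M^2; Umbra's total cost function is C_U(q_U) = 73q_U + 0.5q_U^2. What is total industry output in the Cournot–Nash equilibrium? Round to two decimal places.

Meridian's profit: π_M = (261 - 1.5Q)q_M - (24q_M + (3/2)q_M²). Setting ∂π_M/∂q_M = 0: 237 - 6q_M - (3/2)(q_U) = 0.
Umbra's profit: π_U = (261 - 1.5Q)q_U - (73q_U + (1/2)q_U²). Setting ∂π_U/∂q_U = 0: 188 - 4q_U - (3/2)(q_M) = 0.
So q_M = (237 - (3/2)q_U)/6 and q_U = (188 - (3/2)q_M)/4.
Solving the pair: q_M = 888/29, q_U = 1030/29.
Total output Q = 888/29 + 1030/29 = 1918/29.

66.14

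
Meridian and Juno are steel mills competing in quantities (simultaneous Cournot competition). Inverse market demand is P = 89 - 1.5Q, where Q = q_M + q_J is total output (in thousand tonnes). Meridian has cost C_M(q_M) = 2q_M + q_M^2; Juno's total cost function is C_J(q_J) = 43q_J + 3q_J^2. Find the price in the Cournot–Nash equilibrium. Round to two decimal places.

Meridian's profit: π_M = (89 - 1.5Q)q_M - (2q_M + q_M²). Setting ∂π_M/∂q_M = 0: 87 - 5q_M - (3/2)(q_J) = 0.
Juno's profit: π_J = (89 - 1.5Q)q_J - (43q_J + 3q_J²). Setting ∂π_J/∂q_J = 0: 46 - 9q_J - (3/2)(q_M) = 0.
So q_M = (87 - (3/2)q_J)/5 and q_J = (46 - (3/2)q_M)/9.
Substituting one into the other gives q_M = 952/57 and q_J = 398/171.
Total output Q = 19.0292, so price P = 89 - (3/2)·19.0292 = 60.4561.

60.46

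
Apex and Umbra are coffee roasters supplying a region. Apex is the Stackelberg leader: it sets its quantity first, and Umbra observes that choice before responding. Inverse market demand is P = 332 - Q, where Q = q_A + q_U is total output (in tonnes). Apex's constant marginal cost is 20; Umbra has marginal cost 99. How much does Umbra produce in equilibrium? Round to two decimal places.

Solve by backward induction. Given q_A, the follower Umbra maximises π_U = (332 - q_A - q_U)q_U - 99q_U.
∂π_U/∂q_U = 233 - q_A - 2q_U = 0 gives the reaction function q_U = (233 - q_A)/2.
The leader anticipates this reaction. Substituting into P = 332 - Q gives P = 431/2 - (1/2)q_A, so π_A = (431/2 - (1/2)q_A)q_A - 20q_A.
The leader's first-order condition 391/2 - q_A = 0 yields q_A = 391/2.
Then q_U = (233 - 391/2)/2 = 75/4.

18.75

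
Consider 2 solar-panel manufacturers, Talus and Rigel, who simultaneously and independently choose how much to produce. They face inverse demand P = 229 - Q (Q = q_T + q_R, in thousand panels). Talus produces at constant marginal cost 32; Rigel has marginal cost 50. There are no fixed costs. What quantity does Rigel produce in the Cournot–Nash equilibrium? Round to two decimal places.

Talus's profit: π_T = (229 - Q)q_T - (32q_T). Setting ∂π_T/∂q_T = 0: 197 - 2q_T - (q_R) = 0.
Rigel's profit: π_R = (229 - Q)q_R - (50q_R). Setting ∂π_R/∂q_R = 0: 179 - 2q_R - (q_T) = 0.
Rearranging gives the reaction functions q_T = (197 - q_R)/2 and q_R = (179 - q_T)/2.
Substituting one into the other gives q_T = 215/3 and q_R = 161/3.

53.67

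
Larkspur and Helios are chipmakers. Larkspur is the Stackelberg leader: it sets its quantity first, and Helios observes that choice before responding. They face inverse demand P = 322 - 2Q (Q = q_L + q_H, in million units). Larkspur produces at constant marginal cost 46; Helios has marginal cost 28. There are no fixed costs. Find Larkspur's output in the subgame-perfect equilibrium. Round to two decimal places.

64.50

The follower Helios best-responds to any q_L: π_H = (322 - 2Q)q_H - 28q_H.
Follower FOC: 294 - 2q_L - 4q_H = 0, so q_H(q_L) = (294 - 2q_L)/4.
The leader anticipates this reaction. Substituting into P = 322 - 2Q gives P = 175 - q_L, so π_L = (175 - q_L)q_L - 46q_L.
Maximising: ∂π_L/∂q_L = 129 - 2q_L = 0, giving q_L = 129/2.
Then q_H = (294 - 2·(129/2))/4 = 165/4.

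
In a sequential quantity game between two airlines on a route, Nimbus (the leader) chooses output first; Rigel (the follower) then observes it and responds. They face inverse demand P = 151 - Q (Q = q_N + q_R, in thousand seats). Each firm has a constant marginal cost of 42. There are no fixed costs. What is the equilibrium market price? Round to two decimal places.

69.25

Solve by backward induction. Given q_N, the follower Rigel maximises π_R = (151 - q_N - q_R)q_R - 42q_R.
Follower FOC: 109 - q_N - 2q_R = 0, so q_R(q_N) = (109 - q_N)/2.
The leader anticipates this reaction. Substituting into P = 151 - Q gives P = 193/2 - (1/2)q_N, so π_N = (193/2 - (1/2)q_N)q_N - 42q_N.
The leader's first-order condition 109/2 - q_N = 0 yields q_N = 109/2.
Then q_R = (109 - 109/2)/2 = 109/4.
Total output Q = 327/4, so price P = 151 - 327/4 = 277/4.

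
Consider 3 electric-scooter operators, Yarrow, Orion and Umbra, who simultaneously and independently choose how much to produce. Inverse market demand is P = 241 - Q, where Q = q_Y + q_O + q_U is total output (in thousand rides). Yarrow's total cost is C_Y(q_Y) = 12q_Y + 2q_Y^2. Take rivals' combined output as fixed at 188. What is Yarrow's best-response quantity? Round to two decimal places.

6.83

With rivals' combined output fixed at 188, Yarrow's profit is π_Y = (241 - 188 - q_Y)q_Y - (12q_Y + 2q_Y²) = (53 - q_Y)q_Y - (12q_Y + 2q_Y²).
∂π_Y/∂q_Y = 41 - 6q_Y = 0, so q_Y = 41/6.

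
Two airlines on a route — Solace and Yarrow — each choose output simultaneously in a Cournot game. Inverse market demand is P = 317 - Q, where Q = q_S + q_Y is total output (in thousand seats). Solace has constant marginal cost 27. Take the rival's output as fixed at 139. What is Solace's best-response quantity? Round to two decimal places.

With the rival's output fixed at 139, Solace's profit is π_S = (317 - 139 - q_S)q_S - (27q_S) = (178 - q_S)q_S - (27q_S).
∂π_S/∂q_S = 151 - 2q_S = 0, so q_S = 151/2.

75.50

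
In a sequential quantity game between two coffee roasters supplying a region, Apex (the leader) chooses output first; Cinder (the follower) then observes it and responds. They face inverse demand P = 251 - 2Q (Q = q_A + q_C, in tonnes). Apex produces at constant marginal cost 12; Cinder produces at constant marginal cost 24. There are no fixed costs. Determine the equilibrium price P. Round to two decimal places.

74.75

The follower Cinder best-responds to any q_A: π_C = (251 - 2Q)q_C - 24q_C.
Follower FOC: 227 - 2q_A - 4q_C = 0, so q_C(q_A) = (227 - 2q_A)/4.
The leader anticipates this reaction. Substituting into P = 251 - 2Q gives P = 275/2 - q_A, so π_A = (275/2 - q_A)q_A - 12q_A.
Leader FOC: 251/2 - 2q_A = 0, so q_A = 251/4.
Then q_C = (227 - 2·(251/4))/4 = 203/8.
Total output Q = 705/8, so price P = 251 - 2·(705/8) = 299/4.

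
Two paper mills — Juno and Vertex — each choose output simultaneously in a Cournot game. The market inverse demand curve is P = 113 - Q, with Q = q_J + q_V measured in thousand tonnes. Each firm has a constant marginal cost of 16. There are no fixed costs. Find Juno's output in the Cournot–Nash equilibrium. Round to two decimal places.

32.33

Each firm earns π_i = (113 - Q)q_i - 16q_i.
First-order condition (treating rivals' output as given): 97 - 2q_i - q_j = 0.
By symmetry each firm produces the same amount; substituting q_j = q_i yields q_i = 97/3.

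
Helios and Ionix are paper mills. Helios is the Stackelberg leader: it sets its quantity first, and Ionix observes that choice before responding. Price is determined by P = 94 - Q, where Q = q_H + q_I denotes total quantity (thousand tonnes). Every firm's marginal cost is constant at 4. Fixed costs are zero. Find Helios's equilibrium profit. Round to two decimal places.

1012.50

Solve by backward induction. Given q_H, the follower Ionix maximises π_I = (94 - q_H - q_I)q_I - 4q_I.
∂π_I/∂q_I = 90 - q_H - 2q_I = 0 gives the reaction function q_I = (90 - q_H)/2.
The leader anticipates this reaction. Substituting into P = 94 - Q gives P = 49 - (1/2)q_H, so π_H = (49 - (1/2)q_H)q_H - 4q_H.
The leader's first-order condition 45 - q_H = 0 yields q_H = 45.
Then q_I = (90 - 45)/2 = 45/2.
Price P = 94 - 135/2 = 53/2.
Helios's profit: (53/2 - 4)·45 = 1012.5000.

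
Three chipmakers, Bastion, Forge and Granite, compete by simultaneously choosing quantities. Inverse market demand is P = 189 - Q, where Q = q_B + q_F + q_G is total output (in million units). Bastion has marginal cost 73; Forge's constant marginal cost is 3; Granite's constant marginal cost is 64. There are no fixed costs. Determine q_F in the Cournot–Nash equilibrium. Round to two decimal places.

Bastion's profit: π_B = (189 - Q)q_B - (73q_B). Setting ∂π_B/∂q_B = 0: 116 - 2q_B - (q_F + q_G) = 0.
Forge's first-order condition: 186 - 2q_F - (q_B + q_G) = 0.
Granite's first-order condition: 125 - 2q_G - (q_B + q_F) = 0.
Summing all 3 equations gives 427 − 4Q = 0, hence Q = 427/4.
Back-substituting: q_B = (116 − 427/4) = 37/4, q_F = (186 − 427/4) = 317/4, q_G = (125 − 427/4) = 73/4.

79.25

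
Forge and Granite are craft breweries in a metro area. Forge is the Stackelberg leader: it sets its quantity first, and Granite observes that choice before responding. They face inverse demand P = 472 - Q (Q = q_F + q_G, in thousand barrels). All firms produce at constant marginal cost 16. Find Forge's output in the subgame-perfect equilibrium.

228

The follower Granite best-responds to any q_F: π_G = (472 - Q)q_G - 16q_G.
∂π_G/∂q_G = 456 - q_F - 2q_G = 0 gives the reaction function q_G = (456 - q_F)/2.
Forge substitutes q_G(q_F) into its own profit: π_F = q_F(472 - q_F - (456 - q_F)/2) - 16q_F = (244 - (1/2)q_F)q_F - 16q_F.
The leader's first-order condition 228 - q_F = 0 yields q_F = 228.
Then q_G = (456 - 228)/2 = 114.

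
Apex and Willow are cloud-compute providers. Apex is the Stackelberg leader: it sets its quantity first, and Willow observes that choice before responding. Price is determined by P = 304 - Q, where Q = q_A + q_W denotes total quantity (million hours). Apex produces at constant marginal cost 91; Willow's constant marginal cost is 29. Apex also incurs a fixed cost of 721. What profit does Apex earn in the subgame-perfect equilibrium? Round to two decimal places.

Solve by backward induction. Given q_A, the follower Willow maximises π_W = (304 - q_A - q_W)q_W - 29q_W.
Follower FOC: 275 - q_A - 2q_W = 0, so q_W(q_A) = (275 - q_A)/2.
The leader anticipates this reaction. Substituting into P = 304 - Q gives P = 333/2 - (1/2)q_A, so π_A = (333/2 - (1/2)q_A)q_A - 91q_A.
The leader's first-order condition 151/2 - q_A = 0 yields q_A = 151/2.
Then q_W = (275 - 151/2)/2 = 399/4.
Price P = 304 - 701/4 = 515/4.
Apex's profit: (515/4 - 91)·(151/2) - 721 = 2129.1250.

2129.13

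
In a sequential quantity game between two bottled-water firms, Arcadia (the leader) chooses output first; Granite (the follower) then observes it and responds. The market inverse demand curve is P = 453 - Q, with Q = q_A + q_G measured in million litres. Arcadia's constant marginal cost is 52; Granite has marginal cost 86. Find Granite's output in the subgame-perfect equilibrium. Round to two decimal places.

The follower Granite best-responds to any q_A: π_G = (453 - Q)q_G - 86q_G.
Setting the follower's marginal profit to zero, 367 - q_A - 2q_G = 0, i.e. q_G = (367 - q_A)/2.
Arcadia substitutes q_G(q_A) into its own profit: π_A = q_A(453 - q_A - (367 - q_A)/2) - 52q_A = (539/2 - (1/2)q_A)q_A - 52q_A.
Leader FOC: 435/2 - q_A = 0, so q_A = 435/2.
Then q_G = (367 - 435/2)/2 = 299/4.

74.75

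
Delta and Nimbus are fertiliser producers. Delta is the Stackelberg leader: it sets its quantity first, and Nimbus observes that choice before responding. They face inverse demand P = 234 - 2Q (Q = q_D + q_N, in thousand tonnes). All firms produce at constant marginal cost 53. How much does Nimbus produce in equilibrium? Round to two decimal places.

The follower Nimbus best-responds to any q_D: π_N = (234 - 2Q)q_N - 53q_N.
Follower FOC: 181 - 2q_D - 4q_N = 0, so q_N(q_D) = (181 - 2q_D)/4.
Delta substitutes q_N(q_D) into its own profit: π_D = q_D(234 - 2q_D - (181 - 2q_D)/2) - 53q_D = (287/2 - q_D)q_D - 53q_D.
Leader FOC: 181/2 - 2q_D = 0, so q_D = 181/4.
Then q_N = (181 - 2·(181/4))/4 = 181/8.

22.63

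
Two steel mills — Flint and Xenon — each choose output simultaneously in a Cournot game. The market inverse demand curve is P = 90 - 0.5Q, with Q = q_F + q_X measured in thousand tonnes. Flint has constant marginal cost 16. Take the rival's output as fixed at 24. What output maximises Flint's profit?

With the rival's output fixed at 24, Flint's profit is π_F = (90 - (1/2)·24 - (1/2)q_F)q_F - (16q_F) = (78 - (1/2)q_F)q_F - (16q_F).
∂π_F/∂q_F = 62 - q_F = 0, so q_F = 62.

62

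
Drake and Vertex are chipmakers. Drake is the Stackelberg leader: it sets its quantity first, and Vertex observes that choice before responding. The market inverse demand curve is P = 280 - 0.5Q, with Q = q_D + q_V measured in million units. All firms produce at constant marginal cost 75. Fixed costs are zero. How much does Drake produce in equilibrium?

205

The follower Vertex best-responds to any q_D: π_V = (280 - 0.5Q)q_V - 75q_V.
Setting the follower's marginal profit to zero, 205 - (1/2)q_D - q_V = 0, i.e. q_V = (205 - (1/2)q_D).
Drake substitutes q_V(q_D) into its own profit: π_D = q_D(280 - (1/2)q_D - (205 - (1/2)q_D)/2) - 75q_D = (355/2 - (1/4)q_D)q_D - 75q_D.
The leader's first-order condition 205/2 - (1/2)q_D = 0 yields q_D = 205.
Then q_V = (205 - (1/2)·205) = 205/2.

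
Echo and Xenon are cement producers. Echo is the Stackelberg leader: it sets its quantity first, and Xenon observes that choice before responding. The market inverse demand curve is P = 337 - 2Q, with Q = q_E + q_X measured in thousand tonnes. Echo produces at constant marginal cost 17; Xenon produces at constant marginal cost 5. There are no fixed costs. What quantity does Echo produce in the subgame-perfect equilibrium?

The follower Xenon best-responds to any q_E: π_X = (337 - 2Q)q_X - 5q_X.
Follower FOC: 332 - 2q_E - 4q_X = 0, so q_X(q_E) = (332 - 2q_E)/4.
Echo substitutes q_X(q_E) into its own profit: π_E = q_E(337 - 2q_E - (332 - 2q_E)/2) - 17q_E = (171 - q_E)q_E - 17q_E.
The leader's first-order condition 154 - 2q_E = 0 yields q_E = 77.
Then q_X = (332 - 2·77)/4 = 89/2.

77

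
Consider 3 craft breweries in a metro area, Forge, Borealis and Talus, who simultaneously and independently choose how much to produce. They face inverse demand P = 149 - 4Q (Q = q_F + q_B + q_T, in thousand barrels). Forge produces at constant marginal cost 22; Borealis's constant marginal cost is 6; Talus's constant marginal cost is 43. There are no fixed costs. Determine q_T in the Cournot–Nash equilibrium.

3

Forge's profit: π_F = (149 - 4Q)q_F - (22q_F). Setting ∂π_F/∂q_F = 0: 127 - 8q_F - 4(q_B + q_T) = 0.
Borealis's first-order condition: 143 - 8q_B - 4(q_F + q_T) = 0.
Talus's profit: π_T = (149 - 4Q)q_T - (43q_T). Setting ∂π_T/∂q_T = 0: 106 - 8q_T - 4(q_F + q_B) = 0.
Adding the 3 first-order conditions: 376 − 16Q = 0, so Q = 47/2.
Back-substituting: q_F = (127 − 94)/4 = 33/4, q_B = (143 − 94)/4 = 49/4, q_T = (106 − 94)/4 = 3.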